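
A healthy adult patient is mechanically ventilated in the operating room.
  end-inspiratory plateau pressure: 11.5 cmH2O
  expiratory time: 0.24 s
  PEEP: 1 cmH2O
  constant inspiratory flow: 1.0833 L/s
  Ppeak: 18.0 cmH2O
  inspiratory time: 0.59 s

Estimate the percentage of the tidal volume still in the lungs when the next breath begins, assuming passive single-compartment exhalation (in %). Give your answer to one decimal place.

Vt = flow × Ti = 1.0833 L/s × 0.59 s × 1000 mL/L = 639.15 mL.
R = (PIP − Pplat)/V̇ = (18.0 − 11.5) / 1.0833 = 6.5/1.0833 = 6.0 cmH2O·s/L.
C = Vt/(Pplat − PEEP) = 639.15 / (11.5 − 1) = 639.15/10.5 = 60.871 mL/cmH2O.
τ = R × C = 6.0 × 0.06087 L/cmH2O = 0.3652 s.
Fraction remaining at end-expiration = e^(−Te/τ) = e^(−0.24/0.3652) = 0.5183 → 51.83%.

51.8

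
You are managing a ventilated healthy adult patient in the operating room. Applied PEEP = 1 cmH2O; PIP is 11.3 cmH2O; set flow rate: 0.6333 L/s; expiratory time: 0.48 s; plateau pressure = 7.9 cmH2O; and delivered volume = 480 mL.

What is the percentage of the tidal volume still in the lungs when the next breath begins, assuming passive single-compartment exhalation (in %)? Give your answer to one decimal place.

R = (PIP − Pplat)/V̇ = (11.3 − 7.9) / 0.6333 = 3.4/0.6333 = 5.369 cmH2O·s/L.
C = Vt/(Pplat − PEEP) = 480.0 / (7.9 − 1) = 480.0/6.9 = 69.565 mL/cmH2O.
τ = R × C = 5.369 × 0.06957 L/cmH2O = 0.3735 s.
Fraction remaining at end-expiration = e^(−Te/τ) = e^(−0.48/0.3735) = 0.2766 → 27.66%.

27.7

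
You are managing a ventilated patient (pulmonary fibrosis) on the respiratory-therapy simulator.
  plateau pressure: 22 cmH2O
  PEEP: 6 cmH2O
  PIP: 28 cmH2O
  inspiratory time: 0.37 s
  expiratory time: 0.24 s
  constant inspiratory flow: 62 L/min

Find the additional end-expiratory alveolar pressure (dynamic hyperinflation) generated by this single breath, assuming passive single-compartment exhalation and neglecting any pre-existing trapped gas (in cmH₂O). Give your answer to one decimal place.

2.8

Flow: 62 L/min ÷ 60 = 1.0333 L/s.
Vt = flow × Ti = 1.0333 L/s × 0.37 s × 1000 mL/L = 382.32 mL.
R = (PIP − Pplat)/V̇ = (28 − 22) / 1.0333 = 6.0/1.0333 = 5.807 cmH2O·s/L.
C = Vt/(Pplat − PEEP) = 382.32 / (22 − 6) = 382.32/16.0 = 23.895 mL/cmH2O.
τ = R × C = 5.807 × 0.0239 L/cmH2O = 0.1388 s.
Fraction remaining = e^(−Te/τ) = e^(−0.24/0.1388) = 0.1774; trapped volume = 382.32 × 0.1774 = 67.824 mL.
Additional alveolar pressure from trapping ≈ V_trapped / C = 67.824 / 23.895 = 2.838 cmH2O.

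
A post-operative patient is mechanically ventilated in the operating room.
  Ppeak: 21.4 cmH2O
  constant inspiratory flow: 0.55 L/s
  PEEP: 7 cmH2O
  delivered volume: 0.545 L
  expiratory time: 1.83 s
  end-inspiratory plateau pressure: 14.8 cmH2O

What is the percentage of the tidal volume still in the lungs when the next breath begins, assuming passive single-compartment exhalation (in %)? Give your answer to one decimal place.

11.3

R = (PIP − Pplat)/V̇ = (21.4 − 14.8) / 0.55 = 6.6/0.55 = 12.0 cmH2O·s/L.
C = Vt/(Pplat − PEEP) = 545.0 / (14.8 − 7) = 545.0/7.8 = 69.872 mL/cmH2O.
τ = R × C = 12.0 × 0.06987 L/cmH2O = 0.8384 s.
Fraction remaining at end-expiration = e^(−Te/τ) = e^(−1.83/0.8384) = 0.1127 → 11.27%.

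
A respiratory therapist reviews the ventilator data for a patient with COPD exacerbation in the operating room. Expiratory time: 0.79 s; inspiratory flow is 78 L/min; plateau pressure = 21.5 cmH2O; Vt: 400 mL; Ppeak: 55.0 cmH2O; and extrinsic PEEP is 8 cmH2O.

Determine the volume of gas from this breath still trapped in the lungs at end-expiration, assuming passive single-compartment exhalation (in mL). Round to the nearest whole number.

142

Flow: 78 L/min ÷ 60 = 1.3 L/s.
R = (PIP − Pplat)/V̇ = (55.0 − 21.5) / 1.3 = 33.5/1.3 = 25.769 cmH2O·s/L.
C = Vt/(Pplat − PEEP) = 400.0 / (21.5 − 8) = 400.0/13.5 = 29.63 mL/cmH2O.
τ = R × C = 25.769 × 0.02963 L/cmH2O = 0.7635 s.
Fraction remaining = e^(−Te/τ) = e^(−0.79/0.7635) = 0.3553.
Trapped volume = 400.0 × 0.3553 = 142.12 mL.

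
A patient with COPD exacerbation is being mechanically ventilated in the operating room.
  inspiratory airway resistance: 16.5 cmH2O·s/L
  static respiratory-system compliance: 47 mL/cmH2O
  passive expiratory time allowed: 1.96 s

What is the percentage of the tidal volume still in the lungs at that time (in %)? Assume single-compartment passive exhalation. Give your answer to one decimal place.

8.0

τ = R × C = 16.5 × 47 mL/cmH2O = 16.5 × 0.047 L/cmH2O = 0.7755 s.
Passive exhalation: V(t)/V₀ = e^(−t/τ) = e^(−1.96/0.7755) = 0.07987.
Fraction remaining = 0.07987 → 7.987%.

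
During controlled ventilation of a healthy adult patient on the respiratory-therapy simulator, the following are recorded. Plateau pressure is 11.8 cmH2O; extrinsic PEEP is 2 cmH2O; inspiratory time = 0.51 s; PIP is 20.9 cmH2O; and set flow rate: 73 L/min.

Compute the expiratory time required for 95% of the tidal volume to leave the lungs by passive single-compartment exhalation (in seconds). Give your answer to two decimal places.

1.42

Flow: 73 L/min ÷ 60 = 1.2167 L/s.
Vt = flow × Ti = 1.2167 L/s × 0.51 s × 1000 mL/L = 620.52 mL.
R = (PIP − Pplat)/V̇ = (20.9 − 11.8) / 1.2167 = 9.1/1.2167 = 7.479 cmH2O·s/L.
C = Vt/(Pplat − PEEP) = 620.52 / (11.8 − 2) = 620.52/9.8 = 63.318 mL/cmH2O.
τ = R × C = 7.479 × 0.06332 L/cmH2O = 0.4736 s.
t = −τ·ln(1 − 0.95) = −0.4736·ln(0.05) = 1.419 s.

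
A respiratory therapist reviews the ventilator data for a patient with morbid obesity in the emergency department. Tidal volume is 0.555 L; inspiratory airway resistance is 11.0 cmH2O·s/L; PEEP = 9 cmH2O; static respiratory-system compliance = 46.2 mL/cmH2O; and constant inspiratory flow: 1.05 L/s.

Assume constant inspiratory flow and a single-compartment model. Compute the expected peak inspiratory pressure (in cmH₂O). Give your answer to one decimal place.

32.6

Equation of motion (constant flow): PIP = Vt/C + R·V̇ + PEEP.
PIP = 555/46.2 + 11.0×1.05 + 9 = 12.013 + 11.55 + 9 = 32.563 cmH2O.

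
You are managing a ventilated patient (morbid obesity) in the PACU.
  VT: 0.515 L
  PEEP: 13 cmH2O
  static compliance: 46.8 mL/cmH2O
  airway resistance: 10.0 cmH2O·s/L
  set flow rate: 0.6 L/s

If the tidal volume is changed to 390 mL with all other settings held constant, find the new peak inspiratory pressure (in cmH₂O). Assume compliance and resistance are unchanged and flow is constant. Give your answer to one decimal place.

PIP = Vt/C + R·V̇ + PEEP (constant-flow equation of motion).
Only the elastic term changes: ΔPIP = ΔVt / C = (390 − 515) / 46.8 = -2.671 cmH2O.
Original PIP = 515/46.8 + 10.0×0.6 + 13 = 30.004 cmH2O; new PIP = 30.004 + (-2.671) = 27.333 cmH2O.

27.3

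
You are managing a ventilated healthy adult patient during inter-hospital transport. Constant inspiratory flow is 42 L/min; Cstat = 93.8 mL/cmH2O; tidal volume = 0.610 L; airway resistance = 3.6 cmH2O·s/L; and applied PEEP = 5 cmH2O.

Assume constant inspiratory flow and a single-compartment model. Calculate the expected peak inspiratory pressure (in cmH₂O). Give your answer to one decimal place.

14.0

Flow: 42 L/min ÷ 60 = 0.7 L/s.
Equation of motion (constant flow): PIP = Vt/C + R·V̇ + PEEP.
PIP = 610/93.8 + 3.6×0.7 + 5 = 6.503 + 2.52 + 5 = 14.023 cmH2O.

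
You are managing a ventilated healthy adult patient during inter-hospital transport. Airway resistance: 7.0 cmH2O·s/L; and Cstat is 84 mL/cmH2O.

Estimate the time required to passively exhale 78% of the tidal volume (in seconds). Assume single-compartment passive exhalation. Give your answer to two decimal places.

0.89

τ = R × C = 7.0 × 84 mL/cmH2O = 7.0 × 0.084 L/cmH2O = 0.588 s.
Exhaled fraction f = 1 − e^(−t/τ) → t = −τ·ln(1 − f) = −0.588·ln(0.22) = 0.8903 s.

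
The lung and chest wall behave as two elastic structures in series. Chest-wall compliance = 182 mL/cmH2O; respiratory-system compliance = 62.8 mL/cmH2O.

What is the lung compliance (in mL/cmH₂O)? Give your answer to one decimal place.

1/CL = 1/Crs − 1/Ccw.
1/CL = 1/62.8 − 1/182 = 0.01043.
CL = 95.877 mL/cmH2O.

95.9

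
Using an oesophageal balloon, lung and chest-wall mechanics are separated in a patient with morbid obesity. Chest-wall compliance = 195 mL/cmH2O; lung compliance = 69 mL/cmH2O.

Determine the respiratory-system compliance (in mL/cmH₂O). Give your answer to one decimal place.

51.0

Lung and chest wall are elastances in series: 1/Crs = 1/CL + 1/Ccw.
1/Crs = 1/69 + 1/195 = 0.01962.
Crs = 50.968 mL/cmH2O.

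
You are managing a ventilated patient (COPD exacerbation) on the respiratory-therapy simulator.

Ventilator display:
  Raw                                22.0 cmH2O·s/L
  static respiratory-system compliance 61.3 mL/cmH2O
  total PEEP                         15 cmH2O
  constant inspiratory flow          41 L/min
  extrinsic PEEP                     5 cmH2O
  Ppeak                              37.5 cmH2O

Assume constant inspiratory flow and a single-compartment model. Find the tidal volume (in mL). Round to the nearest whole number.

458

Flow: 41 L/min ÷ 60 = 0.6833 L/s.
Total PEEP = 15 cmH2O (set 5 + intrinsic 10); this is the baseline alveolar pressure.
Equation of motion (constant flow): PIP = Vt/C + R·V̇ + PEEP.
Vt/C = PIP − R·V̇ − PEEP = 37.5 − 15.033 − 15 = 7.467 cmH2O.
Vt = C × 7.467 = 61.3 × 7.467 = 457.73 mL.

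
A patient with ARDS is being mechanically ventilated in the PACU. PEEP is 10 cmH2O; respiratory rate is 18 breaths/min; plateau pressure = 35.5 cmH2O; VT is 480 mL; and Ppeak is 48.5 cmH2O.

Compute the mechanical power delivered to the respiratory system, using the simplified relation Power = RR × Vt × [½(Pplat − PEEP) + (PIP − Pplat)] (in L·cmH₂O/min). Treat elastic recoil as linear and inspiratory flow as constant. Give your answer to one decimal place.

Per-breath work = Vt × [½(Pplat−PEEP) + (PIP−Pplat)] = 0.480 × [0.5×25.5 + 13.0] = 0.480 × 25.75 = 12.36 L·cmH2O.
Power = 18 × 12.36 = 222.48 L·cmH2O/min.

222.5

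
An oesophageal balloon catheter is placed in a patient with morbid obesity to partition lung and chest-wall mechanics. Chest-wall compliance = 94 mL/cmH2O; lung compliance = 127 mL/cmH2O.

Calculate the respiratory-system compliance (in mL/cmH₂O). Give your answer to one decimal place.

54.0

Lung and chest wall are elastances in series: 1/Crs = 1/CL + 1/Ccw.
1/Crs = 1/127 + 1/94 = 0.01851.
Crs = 54.025 mL/cmH2O.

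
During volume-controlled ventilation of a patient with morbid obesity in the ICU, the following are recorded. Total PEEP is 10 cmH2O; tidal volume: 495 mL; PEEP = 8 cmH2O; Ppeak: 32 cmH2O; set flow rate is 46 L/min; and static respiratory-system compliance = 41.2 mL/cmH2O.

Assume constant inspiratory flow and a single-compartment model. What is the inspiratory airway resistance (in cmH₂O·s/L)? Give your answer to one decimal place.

Flow: 46 L/min ÷ 60 = 0.7667 L/s.
Total PEEP = 10 cmH2O (set 8 + intrinsic 2); this is the baseline alveolar pressure.
Equation of motion (constant flow): PIP = Vt/C + R·V̇ + PEEP.
R·V̇ = PIP − Vt/C − PEEP = 32 − 495/41.2 − 10 = 32 − 12.015 − 10 = 9.985 cmH2O.
R = 9.985 / 0.7667 = 13.023 cmH2O·s/L.

13.0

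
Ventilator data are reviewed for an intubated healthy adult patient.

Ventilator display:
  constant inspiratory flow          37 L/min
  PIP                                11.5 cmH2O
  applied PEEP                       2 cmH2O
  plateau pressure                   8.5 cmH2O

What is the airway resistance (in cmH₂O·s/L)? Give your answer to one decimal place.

Flow: 37 L/min ÷ 60 = 0.6167 L/s.
Raw = (PIP − Pplat) / flow = (11.5 − 8.5) / 0.6167 = 3.0 / 0.6167 = 4.865 cmH2O·s/L.

4.9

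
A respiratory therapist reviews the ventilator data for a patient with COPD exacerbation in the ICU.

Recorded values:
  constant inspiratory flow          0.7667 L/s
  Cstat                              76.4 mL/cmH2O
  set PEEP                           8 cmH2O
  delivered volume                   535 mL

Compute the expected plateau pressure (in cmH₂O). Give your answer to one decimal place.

15.0

Pplat = PEEP + Vt / Cstat = 8 + 535 / 76.4 = 8 + 7.003 = 15.003 cmH2O.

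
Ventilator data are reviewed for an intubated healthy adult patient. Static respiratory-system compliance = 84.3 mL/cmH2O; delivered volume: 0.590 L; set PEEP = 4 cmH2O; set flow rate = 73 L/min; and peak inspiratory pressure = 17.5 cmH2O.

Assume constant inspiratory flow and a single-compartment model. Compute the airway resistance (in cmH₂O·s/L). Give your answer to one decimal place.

5.3

Flow: 73 L/min ÷ 60 = 1.2167 L/s.
Equation of motion (constant flow): PIP = Vt/C + R·V̇ + PEEP.
R·V̇ = PIP − Vt/C − PEEP = 17.5 − 590/84.3 − 4 = 17.5 − 6.999 − 4 = 6.501 cmH2O.
R = 6.501 / 1.2167 = 5.343 cmH2O·s/L.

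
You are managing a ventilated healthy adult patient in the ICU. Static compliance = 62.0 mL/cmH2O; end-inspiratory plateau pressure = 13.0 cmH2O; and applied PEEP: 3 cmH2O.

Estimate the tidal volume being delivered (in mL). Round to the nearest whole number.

Vt = Cstat × (Pplat − PEEP) = 62.0 × (13.0 − 3) = 62.0 × 10.0 = 620.0 mL.

620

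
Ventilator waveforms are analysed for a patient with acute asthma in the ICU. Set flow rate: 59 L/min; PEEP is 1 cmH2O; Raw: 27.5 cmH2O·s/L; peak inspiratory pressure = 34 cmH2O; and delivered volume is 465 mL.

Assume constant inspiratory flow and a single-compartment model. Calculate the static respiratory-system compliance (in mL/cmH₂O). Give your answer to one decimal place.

78.0

Flow: 59 L/min ÷ 60 = 0.9833 L/s.
Equation of motion (constant flow): PIP = Vt/C + R·V̇ + PEEP.
Vt/C = PIP − R·V̇ − PEEP = 34 − 27.5×0.9833 − 1 = 34 − 27.041 − 1 = 5.959 cmH2O.
C = Vt / 5.959 = 465 / 5.959 = 78.033 mL/cmH2O.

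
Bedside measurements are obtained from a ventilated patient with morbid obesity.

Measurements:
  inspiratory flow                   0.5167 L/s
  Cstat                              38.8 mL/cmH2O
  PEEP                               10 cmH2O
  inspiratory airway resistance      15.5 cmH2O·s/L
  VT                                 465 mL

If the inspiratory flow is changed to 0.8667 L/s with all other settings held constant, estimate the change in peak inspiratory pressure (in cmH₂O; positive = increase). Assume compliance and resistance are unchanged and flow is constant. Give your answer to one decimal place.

5.4

PIP = Vt/C + R·V̇ + PEEP (constant-flow equation of motion).
Only the resistive term changes: ΔPIP = R × ΔV̇ = 15.5 × (0.8667 − 0.5167) = 15.5 × 0.35 = 5.425 cmH2O.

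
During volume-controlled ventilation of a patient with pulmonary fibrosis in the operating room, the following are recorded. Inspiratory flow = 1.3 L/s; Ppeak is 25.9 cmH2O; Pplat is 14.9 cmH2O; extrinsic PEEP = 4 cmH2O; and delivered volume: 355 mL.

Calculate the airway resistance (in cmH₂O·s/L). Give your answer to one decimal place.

Raw = (PIP − Pplat) / flow = (25.9 − 14.9) / 1.3 = 11.0 / 1.3 = 8.462 cmH2O·s/L.

8.5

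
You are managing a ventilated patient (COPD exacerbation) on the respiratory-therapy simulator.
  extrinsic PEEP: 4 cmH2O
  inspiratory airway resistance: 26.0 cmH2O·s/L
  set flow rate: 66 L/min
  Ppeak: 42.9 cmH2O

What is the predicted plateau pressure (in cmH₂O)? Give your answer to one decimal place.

Flow: 66 L/min ÷ 60 = 1.1 L/s.
Pplat = PIP − Raw × flow = 42.9 − 26.0 × 1.1 = 42.9 − 28.6 = 14.3 cmH2O.

14.3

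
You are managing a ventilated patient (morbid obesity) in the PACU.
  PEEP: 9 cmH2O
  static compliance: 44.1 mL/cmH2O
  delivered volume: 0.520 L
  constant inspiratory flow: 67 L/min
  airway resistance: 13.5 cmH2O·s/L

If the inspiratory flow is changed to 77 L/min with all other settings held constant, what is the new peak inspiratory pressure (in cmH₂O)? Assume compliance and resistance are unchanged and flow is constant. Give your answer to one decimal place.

Flow: 67 L/min ÷ 60 = 1.1167 L/s.
New flow: 77 L/min ÷ 60 = 1.2833 L/s.
PIP = Vt/C + R·V̇ + PEEP (constant-flow equation of motion).
Only the resistive term changes: ΔPIP = R × ΔV̇ = 13.5 × (1.2833 − 1.1167) = 13.5 × 0.1666 = 2.249 cmH2O.
Original PIP = 520/44.1 + 13.5×1.1167 + 9 = 35.867 cmH2O; new PIP = 35.867 + (2.249) = 38.116 cmH2O.

38.1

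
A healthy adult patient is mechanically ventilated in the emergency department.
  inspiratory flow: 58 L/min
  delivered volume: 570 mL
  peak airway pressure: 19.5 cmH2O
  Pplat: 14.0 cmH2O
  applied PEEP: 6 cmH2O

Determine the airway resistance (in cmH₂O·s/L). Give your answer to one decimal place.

5.7

Flow: 58 L/min ÷ 60 = 0.9667 L/s.
Raw = (PIP − Pplat) / flow = (19.5 − 14.0) / 0.9667 = 5.5 / 0.9667 = 5.689 cmH2O·s/L.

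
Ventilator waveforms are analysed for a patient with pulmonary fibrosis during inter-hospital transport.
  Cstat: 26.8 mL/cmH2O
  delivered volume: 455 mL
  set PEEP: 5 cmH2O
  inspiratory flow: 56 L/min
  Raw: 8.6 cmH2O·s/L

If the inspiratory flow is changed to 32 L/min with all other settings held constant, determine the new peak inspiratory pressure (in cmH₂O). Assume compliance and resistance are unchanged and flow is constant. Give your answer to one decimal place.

26.6

Flow: 56 L/min ÷ 60 = 0.9333 L/s.
New flow: 32 L/min ÷ 60 = 0.5333 L/s.
PIP = Vt/C + R·V̇ + PEEP (constant-flow equation of motion).
Only the resistive term changes: ΔPIP = R × ΔV̇ = 8.6 × (0.5333 − 0.9333) = 8.6 × -0.4 = -3.44 cmH2O.
Original PIP = 455/26.8 + 8.6×0.9333 + 5 = 30.004 cmH2O; new PIP = 30.004 + (-3.44) = 26.564 cmH2O.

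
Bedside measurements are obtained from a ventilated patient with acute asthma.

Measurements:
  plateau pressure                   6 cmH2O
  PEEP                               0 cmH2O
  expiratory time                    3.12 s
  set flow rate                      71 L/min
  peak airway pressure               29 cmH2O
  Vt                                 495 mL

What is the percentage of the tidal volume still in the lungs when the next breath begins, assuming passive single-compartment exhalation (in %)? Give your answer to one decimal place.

Flow: 71 L/min ÷ 60 = 1.1833 L/s.
R = (PIP − Pplat)/V̇ = (29 − 6) / 1.1833 = 23.0/1.1833 = 19.437 cmH2O·s/L.
C = Vt/(Pplat − PEEP) = 495.0 / (6 − 0) = 495.0/6.0 = 82.5 mL/cmH2O.
τ = R × C = 19.437 × 0.0825 L/cmH2O = 1.604 s.
Fraction remaining at end-expiration = e^(−Te/τ) = e^(−3.12/1.604) = 0.143 → 14.3%.

14.3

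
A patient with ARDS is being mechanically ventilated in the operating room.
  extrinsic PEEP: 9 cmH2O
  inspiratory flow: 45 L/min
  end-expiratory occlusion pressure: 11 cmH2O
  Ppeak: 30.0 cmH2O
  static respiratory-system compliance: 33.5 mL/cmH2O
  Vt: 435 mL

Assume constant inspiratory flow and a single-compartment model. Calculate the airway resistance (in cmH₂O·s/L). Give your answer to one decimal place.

8.0

Flow: 45 L/min ÷ 60 = 0.75 L/s.
Total PEEP = 11 cmH2O (set 9 + intrinsic 2); this is the baseline alveolar pressure.
Equation of motion (constant flow): PIP = Vt/C + R·V̇ + PEEP.
R·V̇ = PIP − Vt/C − PEEP = 30.0 − 435/33.5 − 11 = 30.0 − 12.985 − 11 = 6.015 cmH2O.
R = 6.015 / 0.75 = 8.02 cmH2O·s/L.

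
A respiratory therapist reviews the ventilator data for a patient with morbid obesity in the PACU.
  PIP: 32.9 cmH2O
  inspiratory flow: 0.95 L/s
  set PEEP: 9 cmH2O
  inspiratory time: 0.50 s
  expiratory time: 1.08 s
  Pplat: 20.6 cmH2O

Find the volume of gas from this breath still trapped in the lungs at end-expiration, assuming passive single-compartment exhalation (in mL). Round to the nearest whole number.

62

Vt = flow × Ti = 0.95 L/s × 0.50 s × 1000 mL/L = 475.0 mL.
R = (PIP − Pplat)/V̇ = (32.9 − 20.6) / 0.95 = 12.3/0.95 = 12.947 cmH2O·s/L.
C = Vt/(Pplat − PEEP) = 475.0 / (20.6 − 9) = 475.0/11.6 = 40.948 mL/cmH2O.
τ = R × C = 12.947 × 0.04095 L/cmH2O = 0.5302 s.
Fraction remaining = e^(−Te/τ) = e^(−1.08/0.5302) = 0.1304.
Trapped volume = 475.0 × 0.1304 = 61.94 mL.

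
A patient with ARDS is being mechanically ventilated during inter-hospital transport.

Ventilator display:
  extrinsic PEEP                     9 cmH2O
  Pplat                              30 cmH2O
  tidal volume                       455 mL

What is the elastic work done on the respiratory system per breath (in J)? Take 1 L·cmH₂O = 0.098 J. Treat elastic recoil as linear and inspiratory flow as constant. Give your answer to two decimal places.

0.47

Elastic work ≈ ½ × (Pplat − PEEP) × Vt = 0.5 × (30 − 9) × 0.455 L = 0.5 × 21.0 × 0.455 = 4.778 L·cmH2O.
× 0.098 J/(L·cmH2O) → 0.4682 J.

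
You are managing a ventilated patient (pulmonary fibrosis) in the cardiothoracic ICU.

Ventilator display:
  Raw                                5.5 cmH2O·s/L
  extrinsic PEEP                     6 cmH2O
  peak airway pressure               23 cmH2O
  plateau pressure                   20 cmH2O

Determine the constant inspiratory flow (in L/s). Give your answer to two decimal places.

flow = (PIP − Pplat) / Raw = 3.0 / 5.5 = 0.5455 L/s.

0.55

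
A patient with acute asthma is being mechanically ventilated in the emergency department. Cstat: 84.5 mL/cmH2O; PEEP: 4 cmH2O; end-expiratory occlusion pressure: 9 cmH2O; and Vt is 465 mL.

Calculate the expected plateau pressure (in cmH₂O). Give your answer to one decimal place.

End-expiratory occlusion gives total PEEP = 9 cmH2O (intrinsic PEEP = 9 − 4 = 5). Use total PEEP for the elastic gradient.
Pplat = PEEPtotal + Vt / Cstat = 9 + 465 / 84.5 = 9 + 5.503 = 14.503 cmH2O.

14.5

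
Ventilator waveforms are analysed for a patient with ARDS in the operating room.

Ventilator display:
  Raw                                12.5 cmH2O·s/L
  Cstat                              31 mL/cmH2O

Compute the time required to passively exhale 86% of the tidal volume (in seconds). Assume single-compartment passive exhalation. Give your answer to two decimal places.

0.76

τ = R × C = 12.5 × 31 mL/cmH2O = 12.5 × 0.031 L/cmH2O = 0.3875 s.
Exhaled fraction f = 1 − e^(−t/τ) → t = −τ·ln(1 − f) = −0.3875·ln(0.14) = 0.7619 s.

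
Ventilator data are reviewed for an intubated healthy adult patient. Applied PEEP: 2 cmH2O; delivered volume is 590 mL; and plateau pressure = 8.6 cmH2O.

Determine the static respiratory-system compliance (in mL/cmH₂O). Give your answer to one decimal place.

89.4

Cstat = Vt / (Pplat − PEEP) = 590 / (8.6 − 2) = 590 / 6.6 = 89.394 mL/cmH2O.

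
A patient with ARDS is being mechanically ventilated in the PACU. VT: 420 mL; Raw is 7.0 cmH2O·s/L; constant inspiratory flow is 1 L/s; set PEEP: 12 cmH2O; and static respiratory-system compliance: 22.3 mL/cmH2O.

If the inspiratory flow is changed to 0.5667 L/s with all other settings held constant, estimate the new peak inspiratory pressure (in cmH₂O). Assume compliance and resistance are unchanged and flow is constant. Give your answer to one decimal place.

PIP = Vt/C + R·V̇ + PEEP (constant-flow equation of motion).
Only the resistive term changes: ΔPIP = R × ΔV̇ = 7.0 × (0.5667 − 1) = 7.0 × -0.4333 = -3.033 cmH2O.
Original PIP = 420/22.3 + 7.0×1 + 12 = 37.834 cmH2O; new PIP = 37.834 + (-3.033) = 34.801 cmH2O.

34.8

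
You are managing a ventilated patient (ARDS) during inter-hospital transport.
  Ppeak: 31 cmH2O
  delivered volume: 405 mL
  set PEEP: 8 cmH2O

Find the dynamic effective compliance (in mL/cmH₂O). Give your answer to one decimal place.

Dynamic compliance = Vt / (PIP − PEEP) = 405 / (31 − 8) = 405 / 23.0 = 17.609 mL/cmH2O.

17.6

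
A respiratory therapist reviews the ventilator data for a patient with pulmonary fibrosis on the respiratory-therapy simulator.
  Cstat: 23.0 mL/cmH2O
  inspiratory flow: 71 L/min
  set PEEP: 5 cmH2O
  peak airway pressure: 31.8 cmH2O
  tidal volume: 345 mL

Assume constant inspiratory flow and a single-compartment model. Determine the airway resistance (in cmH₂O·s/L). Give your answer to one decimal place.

Flow: 71 L/min ÷ 60 = 1.1833 L/s.
Equation of motion (constant flow): PIP = Vt/C + R·V̇ + PEEP.
R·V̇ = PIP − Vt/C − PEEP = 31.8 − 345/23.0 − 5 = 31.8 − 15.0 − 5 = 11.8 cmH2O.
R = 11.8 / 1.1833 = 9.972 cmH2O·s/L.

10.0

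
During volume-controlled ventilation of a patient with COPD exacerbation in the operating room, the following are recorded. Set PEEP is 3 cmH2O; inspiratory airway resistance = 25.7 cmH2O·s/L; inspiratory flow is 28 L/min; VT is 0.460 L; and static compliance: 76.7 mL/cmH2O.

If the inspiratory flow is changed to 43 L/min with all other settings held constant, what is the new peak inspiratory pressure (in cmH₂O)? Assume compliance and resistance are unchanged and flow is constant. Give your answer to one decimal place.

Flow: 28 L/min ÷ 60 = 0.4667 L/s.
New flow: 43 L/min ÷ 60 = 0.7167 L/s.
PIP = Vt/C + R·V̇ + PEEP (constant-flow equation of motion).
Only the resistive term changes: ΔPIP = R × ΔV̇ = 25.7 × (0.7167 − 0.4667) = 25.7 × 0.25 = 6.425 cmH2O.
Original PIP = 460/76.7 + 25.7×0.4667 + 3 = 20.992 cmH2O; new PIP = 20.992 + (6.425) = 27.417 cmH2O.

27.4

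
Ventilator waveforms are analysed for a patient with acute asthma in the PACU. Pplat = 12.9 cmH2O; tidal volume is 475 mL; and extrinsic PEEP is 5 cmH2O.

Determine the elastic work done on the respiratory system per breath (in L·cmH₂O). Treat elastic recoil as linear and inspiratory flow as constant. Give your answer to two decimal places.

1.88

Elastic work ≈ ½ × (Pplat − PEEP) × Vt = 0.5 × (12.9 − 5) × 0.475 L = 0.5 × 7.9 × 0.475 = 1.876 L·cmH2O.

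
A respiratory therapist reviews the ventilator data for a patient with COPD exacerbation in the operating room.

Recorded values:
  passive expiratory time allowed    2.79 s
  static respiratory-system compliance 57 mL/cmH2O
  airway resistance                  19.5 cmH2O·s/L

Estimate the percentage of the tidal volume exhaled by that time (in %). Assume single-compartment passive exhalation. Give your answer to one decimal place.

91.9

τ = R × C = 19.5 × 57 mL/cmH2O = 19.5 × 0.057 L/cmH2O = 1.112 s.
Passive exhalation: V(t)/V₀ = e^(−t/τ) = e^(−2.79/1.112) = 0.08135.
Fraction exhaled = 1 − 0.08135 = 0.9187 → 91.87%.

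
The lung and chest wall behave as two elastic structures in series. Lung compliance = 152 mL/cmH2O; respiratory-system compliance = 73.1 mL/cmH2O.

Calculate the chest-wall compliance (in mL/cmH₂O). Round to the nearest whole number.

1/Ccw = 1/Crs − 1/CL.
1/Ccw = 1/73.1 − 1/152 = 0.007101.
Ccw = 140.83 mL/cmH2O.

141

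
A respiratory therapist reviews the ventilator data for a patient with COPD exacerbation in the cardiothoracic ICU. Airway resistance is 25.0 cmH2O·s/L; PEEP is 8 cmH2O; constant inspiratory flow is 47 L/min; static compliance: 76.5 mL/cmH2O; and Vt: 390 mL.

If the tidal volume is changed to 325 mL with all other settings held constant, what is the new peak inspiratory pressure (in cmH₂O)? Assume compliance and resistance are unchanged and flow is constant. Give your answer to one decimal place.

Flow: 47 L/min ÷ 60 = 0.7833 L/s.
PIP = Vt/C + R·V̇ + PEEP (constant-flow equation of motion).
Only the elastic term changes: ΔPIP = ΔVt / C = (325 − 390) / 76.5 = -0.8497 cmH2O.
Original PIP = 390/76.5 + 25.0×0.7833 + 8 = 32.681 cmH2O; new PIP = 32.681 + (-0.8497) = 31.831 cmH2O.

31.8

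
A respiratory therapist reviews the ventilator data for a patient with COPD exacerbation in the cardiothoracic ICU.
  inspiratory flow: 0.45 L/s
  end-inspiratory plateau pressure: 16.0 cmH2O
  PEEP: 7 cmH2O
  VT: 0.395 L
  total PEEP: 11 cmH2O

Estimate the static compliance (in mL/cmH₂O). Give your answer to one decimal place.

End-expiratory occlusion gives total PEEP = 11 cmH2O (intrinsic PEEP = 11 − 7 = 4). Use total PEEP for the elastic gradient.
Cstat = Vt / (Pplat − PEEPtotal) = 395 / (16.0 − 11) = 395 / 5.0 = 79.0 mL/cmH2O.

79.0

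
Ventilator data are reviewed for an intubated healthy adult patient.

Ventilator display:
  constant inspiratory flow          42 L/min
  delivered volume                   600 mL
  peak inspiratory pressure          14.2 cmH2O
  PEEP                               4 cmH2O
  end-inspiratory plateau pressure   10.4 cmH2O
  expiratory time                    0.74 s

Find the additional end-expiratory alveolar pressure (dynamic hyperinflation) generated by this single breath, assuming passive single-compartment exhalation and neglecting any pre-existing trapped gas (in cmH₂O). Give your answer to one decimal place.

Flow: 42 L/min ÷ 60 = 0.7 L/s.
R = (PIP − Pplat)/V̇ = (14.2 − 10.4) / 0.7 = 3.8/0.7 = 5.429 cmH2O·s/L.
C = Vt/(Pplat − PEEP) = 600.0 / (10.4 − 4) = 600.0/6.4 = 93.75 mL/cmH2O.
τ = R × C = 5.429 × 0.09375 L/cmH2O = 0.509 s.
Fraction remaining = e^(−Te/τ) = e^(−0.74/0.509) = 0.2337; trapped volume = 600.0 × 0.2337 = 140.22 mL.
Additional alveolar pressure from trapping ≈ V_trapped / C = 140.22 / 93.75 = 1.496 cmH2O.

1.5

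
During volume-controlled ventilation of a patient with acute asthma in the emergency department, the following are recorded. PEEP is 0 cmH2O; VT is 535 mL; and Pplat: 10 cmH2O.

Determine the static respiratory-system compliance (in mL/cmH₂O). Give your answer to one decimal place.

53.5

Cstat = Vt / (Pplat − PEEP) = 535 / (10 − 0) = 535 / 10.0 = 53.5 mL/cmH2O.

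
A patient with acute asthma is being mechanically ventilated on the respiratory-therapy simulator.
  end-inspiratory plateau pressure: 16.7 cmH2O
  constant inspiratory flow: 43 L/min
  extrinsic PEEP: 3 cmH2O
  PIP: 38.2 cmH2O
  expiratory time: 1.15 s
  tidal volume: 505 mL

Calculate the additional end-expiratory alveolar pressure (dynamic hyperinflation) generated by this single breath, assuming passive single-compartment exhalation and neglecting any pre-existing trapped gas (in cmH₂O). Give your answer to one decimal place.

4.8

Flow: 43 L/min ÷ 60 = 0.7167 L/s.
R = (PIP − Pplat)/V̇ = (38.2 − 16.7) / 0.7167 = 21.5/0.7167 = 29.999 cmH2O·s/L.
C = Vt/(Pplat − PEEP) = 505.0 / (16.7 − 3) = 505.0/13.7 = 36.861 mL/cmH2O.
τ = R × C = 29.999 × 0.03686 L/cmH2O = 1.106 s.
Fraction remaining = e^(−Te/τ) = e^(−1.15/1.106) = 0.3535; trapped volume = 505.0 × 0.3535 = 178.52 mL.
Additional alveolar pressure from trapping ≈ V_trapped / C = 178.52 / 36.861 = 4.843 cmH2O.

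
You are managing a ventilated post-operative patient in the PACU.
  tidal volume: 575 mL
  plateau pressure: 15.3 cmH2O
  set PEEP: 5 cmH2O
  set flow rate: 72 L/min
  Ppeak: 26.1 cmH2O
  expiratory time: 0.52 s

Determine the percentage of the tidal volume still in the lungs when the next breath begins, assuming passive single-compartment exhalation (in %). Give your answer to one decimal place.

35.5

Flow: 72 L/min ÷ 60 = 1.2 L/s.
R = (PIP − Pplat)/V̇ = (26.1 − 15.3) / 1.2 = 10.8/1.2 = 9.0 cmH2O·s/L.
C = Vt/(Pplat − PEEP) = 575.0 / (15.3 − 5) = 575.0/10.3 = 55.825 mL/cmH2O.
τ = R × C = 9.0 × 0.05583 L/cmH2O = 0.5025 s.
Fraction remaining at end-expiration = e^(−Te/τ) = e^(−0.52/0.5025) = 0.3553 → 35.53%.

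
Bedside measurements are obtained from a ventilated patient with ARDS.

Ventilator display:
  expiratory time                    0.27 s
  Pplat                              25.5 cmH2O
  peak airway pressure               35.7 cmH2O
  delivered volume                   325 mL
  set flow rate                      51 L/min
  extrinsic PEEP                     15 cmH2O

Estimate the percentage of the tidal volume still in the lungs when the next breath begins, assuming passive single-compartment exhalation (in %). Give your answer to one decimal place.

48.3

Flow: 51 L/min ÷ 60 = 0.85 L/s.
R = (PIP − Pplat)/V̇ = (35.7 − 25.5) / 0.85 = 10.2/0.85 = 12.0 cmH2O·s/L.
C = Vt/(Pplat − PEEP) = 325.0 / (25.5 − 15) = 325.0/10.5 = 30.952 mL/cmH2O.
τ = R × C = 12.0 × 0.03095 L/cmH2O = 0.3714 s.
Fraction remaining at end-expiration = e^(−Te/τ) = e^(−0.27/0.3714) = 0.4834 → 48.34%.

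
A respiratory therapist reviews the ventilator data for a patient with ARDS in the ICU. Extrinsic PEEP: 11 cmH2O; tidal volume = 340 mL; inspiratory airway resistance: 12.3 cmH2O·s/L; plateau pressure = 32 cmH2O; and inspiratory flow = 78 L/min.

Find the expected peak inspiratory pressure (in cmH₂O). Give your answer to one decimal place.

Flow: 78 L/min ÷ 60 = 1.3 L/s.
PIP = Pplat + Raw × flow = 32 + 12.3 × 1.3 = 32 + 15.99 = 47.99 cmH2O.

48.0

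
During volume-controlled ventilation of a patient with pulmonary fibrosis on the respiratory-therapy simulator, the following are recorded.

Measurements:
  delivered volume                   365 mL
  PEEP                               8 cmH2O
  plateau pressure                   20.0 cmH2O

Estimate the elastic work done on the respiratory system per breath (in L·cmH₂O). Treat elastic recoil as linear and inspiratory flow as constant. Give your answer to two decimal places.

2.19

Elastic work ≈ ½ × (Pplat − PEEP) × Vt = 0.5 × (20.0 − 8) × 0.365 L = 0.5 × 12.0 × 0.365 = 2.19 L·cmH2O.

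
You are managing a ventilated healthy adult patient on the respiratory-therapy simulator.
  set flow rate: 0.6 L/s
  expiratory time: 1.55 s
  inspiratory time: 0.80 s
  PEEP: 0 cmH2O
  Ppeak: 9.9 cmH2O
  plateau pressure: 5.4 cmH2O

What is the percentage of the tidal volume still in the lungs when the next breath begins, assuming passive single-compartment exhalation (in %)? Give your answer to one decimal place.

Vt = flow × Ti = 0.6 L/s × 0.80 s × 1000 mL/L = 480.0 mL.
R = (PIP − Pplat)/V̇ = (9.9 − 5.4) / 0.6 = 4.5/0.6 = 7.5 cmH2O·s/L.
C = Vt/(Pplat − PEEP) = 480.0 / (5.4 − 0) = 480.0/5.4 = 88.889 mL/cmH2O.
τ = R × C = 7.5 × 0.08889 L/cmH2O = 0.6667 s.
Fraction remaining at end-expiration = e^(−Te/τ) = e^(−1.55/0.6667) = 0.09779 → 9.779%.

9.8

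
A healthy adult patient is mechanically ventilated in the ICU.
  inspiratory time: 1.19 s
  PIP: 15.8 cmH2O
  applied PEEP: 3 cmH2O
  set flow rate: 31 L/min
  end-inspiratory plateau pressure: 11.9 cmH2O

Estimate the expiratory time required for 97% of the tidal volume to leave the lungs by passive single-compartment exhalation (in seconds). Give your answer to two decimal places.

Flow: 31 L/min ÷ 60 = 0.5167 L/s.
Vt = flow × Ti = 0.5167 L/s × 1.19 s × 1000 mL/L = 614.87 mL.
R = (PIP − Pplat)/V̇ = (15.8 − 11.9) / 0.5167 = 3.9/0.5167 = 7.548 cmH2O·s/L.
C = Vt/(Pplat − PEEP) = 614.87 / (11.9 − 3) = 614.87/8.9 = 69.087 mL/cmH2O.
τ = R × C = 7.548 × 0.06909 L/cmH2O = 0.5215 s.
t = −τ·ln(1 − 0.97) = −0.5215·ln(0.03) = 1.829 s.

1.83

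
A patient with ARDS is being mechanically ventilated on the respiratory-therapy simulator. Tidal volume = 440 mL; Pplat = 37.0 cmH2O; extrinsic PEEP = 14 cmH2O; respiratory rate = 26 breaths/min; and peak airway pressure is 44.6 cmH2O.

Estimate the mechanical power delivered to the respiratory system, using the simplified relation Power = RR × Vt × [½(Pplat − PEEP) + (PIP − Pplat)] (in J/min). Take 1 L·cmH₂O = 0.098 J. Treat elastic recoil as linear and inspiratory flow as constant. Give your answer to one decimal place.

Per-breath work = Vt × [½(Pplat−PEEP) + (PIP−Pplat)] = 0.440 × [0.5×23.0 + 7.6] = 0.440 × 19.1 = 8.404 L·cmH2O.
Power = 26 × 8.404 = 218.5 L·cmH2O/min.
× 0.098 J/(L·cmH2O) → 21.413 J/min.

21.4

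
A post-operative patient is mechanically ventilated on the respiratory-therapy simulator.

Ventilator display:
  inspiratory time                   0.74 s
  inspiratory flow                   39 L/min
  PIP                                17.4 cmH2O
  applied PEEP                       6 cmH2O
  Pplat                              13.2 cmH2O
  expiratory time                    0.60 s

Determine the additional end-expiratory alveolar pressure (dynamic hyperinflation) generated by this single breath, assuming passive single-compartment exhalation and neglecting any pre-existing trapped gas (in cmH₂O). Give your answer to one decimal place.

1.8

Flow: 39 L/min ÷ 60 = 0.65 L/s.
Vt = flow × Ti = 0.65 L/s × 0.74 s × 1000 mL/L = 481.0 mL.
R = (PIP − Pplat)/V̇ = (17.4 − 13.2) / 0.65 = 4.2/0.65 = 6.462 cmH2O·s/L.
C = Vt/(Pplat − PEEP) = 481.0 / (13.2 − 6) = 481.0/7.2 = 66.806 mL/cmH2O.
τ = R × C = 6.462 × 0.06681 L/cmH2O = 0.4317 s.
Fraction remaining = e^(−Te/τ) = e^(−0.60/0.4317) = 0.2491; trapped volume = 481.0 × 0.2491 = 119.82 mL.
Additional alveolar pressure from trapping ≈ V_trapped / C = 119.82 / 66.806 = 1.794 cmH2O.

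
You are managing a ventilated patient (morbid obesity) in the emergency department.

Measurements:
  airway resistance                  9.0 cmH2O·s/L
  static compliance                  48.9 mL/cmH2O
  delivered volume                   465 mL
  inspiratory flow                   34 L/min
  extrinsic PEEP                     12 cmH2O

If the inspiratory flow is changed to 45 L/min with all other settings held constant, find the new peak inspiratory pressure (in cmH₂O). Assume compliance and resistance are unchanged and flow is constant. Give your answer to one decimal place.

28.3

Flow: 34 L/min ÷ 60 = 0.5667 L/s.
New flow: 45 L/min ÷ 60 = 0.75 L/s.
PIP = Vt/C + R·V̇ + PEEP (constant-flow equation of motion).
Only the resistive term changes: ΔPIP = R × ΔV̇ = 9.0 × (0.75 − 0.5667) = 9.0 × 0.1833 = 1.65 cmH2O.
Original PIP = 465/48.9 + 9.0×0.5667 + 12 = 26.61 cmH2O; new PIP = 26.61 + (1.65) = 28.26 cmH2O.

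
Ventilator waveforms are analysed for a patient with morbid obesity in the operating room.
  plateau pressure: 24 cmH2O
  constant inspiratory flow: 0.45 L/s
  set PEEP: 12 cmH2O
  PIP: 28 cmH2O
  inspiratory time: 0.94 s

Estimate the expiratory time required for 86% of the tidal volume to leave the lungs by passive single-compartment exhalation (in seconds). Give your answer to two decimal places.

0.62

Vt = flow × Ti = 0.45 L/s × 0.94 s × 1000 mL/L = 423.0 mL.
R = (PIP − Pplat)/V̇ = (28 − 24) / 0.45 = 4.0/0.45 = 8.889 cmH2O·s/L.
C = Vt/(Pplat − PEEP) = 423.0 / (24 − 12) = 423.0/12.0 = 35.25 mL/cmH2O.
τ = R × C = 8.889 × 0.03525 L/cmH2O = 0.3133 s.
t = −τ·ln(1 − 0.86) = −0.3133·ln(0.14) = 0.616 s.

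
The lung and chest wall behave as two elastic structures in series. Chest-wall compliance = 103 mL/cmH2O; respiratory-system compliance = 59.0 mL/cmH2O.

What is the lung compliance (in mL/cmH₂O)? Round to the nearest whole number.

138

1/CL = 1/Crs − 1/Ccw.
1/CL = 1/59.0 − 1/103 = 0.00724.
CL = 138.12 mL/cmH2O.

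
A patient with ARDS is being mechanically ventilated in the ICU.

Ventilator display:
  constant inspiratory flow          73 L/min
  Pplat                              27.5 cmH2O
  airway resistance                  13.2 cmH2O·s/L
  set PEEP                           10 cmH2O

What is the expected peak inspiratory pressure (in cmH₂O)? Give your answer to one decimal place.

43.6

Flow: 73 L/min ÷ 60 = 1.2167 L/s.
PIP = Pplat + Raw × flow = 27.5 + 13.2 × 1.2167 = 27.5 + 16.06 = 43.56 cmH2O.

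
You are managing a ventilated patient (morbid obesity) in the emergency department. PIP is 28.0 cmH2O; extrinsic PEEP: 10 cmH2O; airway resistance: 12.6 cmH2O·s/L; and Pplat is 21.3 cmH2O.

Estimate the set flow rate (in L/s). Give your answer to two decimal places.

0.53

flow = (PIP − Pplat) / Raw = 6.7 / 12.6 = 0.5317 L/s.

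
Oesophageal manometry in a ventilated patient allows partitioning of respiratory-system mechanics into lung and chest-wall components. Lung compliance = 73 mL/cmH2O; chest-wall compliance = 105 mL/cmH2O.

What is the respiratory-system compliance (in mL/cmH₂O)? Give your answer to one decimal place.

43.1

Lung and chest wall are elastances in series: 1/Crs = 1/CL + 1/Ccw.
1/Crs = 1/73 + 1/105 = 0.02322.
Crs = 43.066 mL/cmH2O.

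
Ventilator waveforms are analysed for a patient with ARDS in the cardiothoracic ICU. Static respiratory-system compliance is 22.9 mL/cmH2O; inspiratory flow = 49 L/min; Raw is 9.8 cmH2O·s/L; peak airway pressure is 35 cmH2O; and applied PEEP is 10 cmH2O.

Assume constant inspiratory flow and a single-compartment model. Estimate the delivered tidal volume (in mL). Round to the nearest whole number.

Flow: 49 L/min ÷ 60 = 0.8167 L/s.
Equation of motion (constant flow): PIP = Vt/C + R·V̇ + PEEP.
Vt/C = PIP − R·V̇ − PEEP = 35 − 8.004 − 10 = 16.996 cmH2O.
Vt = C × 16.996 = 22.9 × 16.996 = 389.21 mL.

389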